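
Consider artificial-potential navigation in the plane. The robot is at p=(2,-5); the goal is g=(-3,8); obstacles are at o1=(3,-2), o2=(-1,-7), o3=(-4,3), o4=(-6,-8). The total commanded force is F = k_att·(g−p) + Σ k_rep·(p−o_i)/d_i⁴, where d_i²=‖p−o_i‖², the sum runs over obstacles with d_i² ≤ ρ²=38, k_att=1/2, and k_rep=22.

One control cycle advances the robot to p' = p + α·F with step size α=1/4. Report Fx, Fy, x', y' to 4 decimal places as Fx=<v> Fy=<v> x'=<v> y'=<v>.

Fx=-2.3295 Fy=6.1004 x'=1.4176 y'=-3.4749

F_att = 1/2·(g−p) = 1/2·(-5,13) = (-2.5000,6.5000)
o1: d²=10 ≤ ρ²=38; F_rep = 22·(-1,-3)/10² = (-0.2200,-0.6600)
o2: d²=13 ≤ ρ²=38; F_rep = 22·(3,2)/13² = (0.3905,0.2604)
o3: d²=100 > ρ²=38 → inactive
o4: d²=73 > ρ²=38 → inactive
F = F_att + ΣF_rep = (-2.3295,6.1004)
p' = p + 1/4·F = (1.4176,-3.4749)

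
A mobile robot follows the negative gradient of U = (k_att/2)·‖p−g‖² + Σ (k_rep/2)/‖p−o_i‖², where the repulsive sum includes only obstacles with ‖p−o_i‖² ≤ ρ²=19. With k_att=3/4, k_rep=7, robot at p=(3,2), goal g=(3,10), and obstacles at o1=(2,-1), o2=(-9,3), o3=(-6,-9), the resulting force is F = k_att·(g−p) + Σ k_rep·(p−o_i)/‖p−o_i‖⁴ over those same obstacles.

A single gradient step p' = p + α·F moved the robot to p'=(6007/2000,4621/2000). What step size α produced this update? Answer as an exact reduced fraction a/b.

α = 1/20

F_att = 3/4·(g−p) = 3/4·(0,8) = (0.0000,6.0000)
o1: d²=10 ≤ ρ²=19; F_rep = 7·(1,3)/10² = (0.0700,0.2100)
o2: d²=145 > ρ²=19 → inactive
o3: d²=202 > ρ²=19 → inactive
F = F_att + ΣF_rep = (0.0700,6.2100)
Δp = p'−p = (0.0035,0.3105); α = Δx/Fx = (7/2000) / (7/100) = 1/20
check: Δy/Fy = (621/2000) / (621/100) = 1/20 ✓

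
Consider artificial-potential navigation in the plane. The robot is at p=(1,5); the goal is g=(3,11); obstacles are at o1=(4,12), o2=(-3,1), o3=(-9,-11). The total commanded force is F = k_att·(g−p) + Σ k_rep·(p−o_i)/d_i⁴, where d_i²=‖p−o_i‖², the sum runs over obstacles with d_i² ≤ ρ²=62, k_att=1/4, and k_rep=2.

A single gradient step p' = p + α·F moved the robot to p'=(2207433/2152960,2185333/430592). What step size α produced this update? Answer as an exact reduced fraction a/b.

α = 1/20

F_att = 1/4·(g−p) = 1/4·(2,6) = (0.5000,1.5000)
o1: d²=58 ≤ ρ²=62; F_rep = 2·(-3,-7)/58² = (-0.0018,-0.0042)
o2: d²=32 ≤ ρ²=62; F_rep = 2·(4,4)/32² = (0.0078,0.0078)
o3: d²=356 > ρ²=62 → inactive
F = F_att + ΣF_rep = (0.5060,1.5037)
Δp = p'−p = (0.0253,0.0752); α = Δx/Fx = (54473/2152960) / (54473/107648) = 1/20
check: Δy/Fy = (32373/430592) / (161865/107648) = 1/20 ✓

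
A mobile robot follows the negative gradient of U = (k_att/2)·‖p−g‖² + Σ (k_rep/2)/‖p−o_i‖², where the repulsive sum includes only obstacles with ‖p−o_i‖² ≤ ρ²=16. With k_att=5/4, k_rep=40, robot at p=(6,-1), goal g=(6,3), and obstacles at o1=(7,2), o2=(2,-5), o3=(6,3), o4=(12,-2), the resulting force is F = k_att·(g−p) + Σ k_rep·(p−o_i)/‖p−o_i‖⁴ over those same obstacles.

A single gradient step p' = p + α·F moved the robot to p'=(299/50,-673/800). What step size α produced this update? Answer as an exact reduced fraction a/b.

F_att = 5/4·(g−p) = 5/4·(0,4) = (0.0000,5.0000)
o1: d²=10 ≤ ρ²=16; F_rep = 40·(-1,-3)/10² = (-0.4000,-1.2000)
o2: d²=32 > ρ²=16 → inactive
o3: d²=16 ≤ ρ²=16; F_rep = 40·(0,-4)/16² = (0.0000,-0.6250)
o4: d²=37 > ρ²=16 → inactive
F = F_att + ΣF_rep = (-0.4000,3.1750)
Δp = p'−p = (-0.0200,0.1588); α = Δx/Fx = (-1/50) / (-2/5) = 1/20
check: Δy/Fy = (127/800) / (127/40) = 1/20 ✓

α = 1/20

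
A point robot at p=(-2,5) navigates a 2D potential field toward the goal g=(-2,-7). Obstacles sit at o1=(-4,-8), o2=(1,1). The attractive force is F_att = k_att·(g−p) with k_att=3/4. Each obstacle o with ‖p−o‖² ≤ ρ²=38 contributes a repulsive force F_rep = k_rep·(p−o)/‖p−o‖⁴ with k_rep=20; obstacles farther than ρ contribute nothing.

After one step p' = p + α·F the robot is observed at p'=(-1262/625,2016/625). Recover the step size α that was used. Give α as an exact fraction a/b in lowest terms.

F_att = 3/4·(g−p) = 3/4·(0,-12) = (0.0000,-9.0000)
o1: d²=173 > ρ²=38 → inactive
o2: d²=25 ≤ ρ²=38; F_rep = 20·(-3,4)/25² = (-0.0960,0.1280)
F = F_att + ΣF_rep = (-0.0960,-8.8720)
Δp = p'−p = (-0.0192,-1.7744); α = Δx/Fx = (-12/625) / (-12/125) = 1/5
check: Δy/Fy = (-1109/625) / (-1109/125) = 1/5 ✓

α = 1/5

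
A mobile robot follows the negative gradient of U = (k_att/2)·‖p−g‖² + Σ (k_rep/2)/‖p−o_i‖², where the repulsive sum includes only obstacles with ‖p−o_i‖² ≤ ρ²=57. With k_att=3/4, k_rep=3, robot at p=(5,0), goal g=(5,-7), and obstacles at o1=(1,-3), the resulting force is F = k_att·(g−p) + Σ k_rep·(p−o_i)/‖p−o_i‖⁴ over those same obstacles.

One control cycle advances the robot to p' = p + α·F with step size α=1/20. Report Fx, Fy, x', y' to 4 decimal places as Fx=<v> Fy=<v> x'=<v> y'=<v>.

F_att = 3/4·(g−p) = 3/4·(0,-7) = (0.0000,-5.2500)
o1: d²=25 ≤ ρ²=57; F_rep = 3·(4,3)/25² = (0.0192,0.0144)
F = F_att + ΣF_rep = (0.0192,-5.2356)
p' = p + 1/20·F = (5.0010,-0.2618)

Fx=0.0192 Fy=-5.2356 x'=5.0010 y'=-0.2618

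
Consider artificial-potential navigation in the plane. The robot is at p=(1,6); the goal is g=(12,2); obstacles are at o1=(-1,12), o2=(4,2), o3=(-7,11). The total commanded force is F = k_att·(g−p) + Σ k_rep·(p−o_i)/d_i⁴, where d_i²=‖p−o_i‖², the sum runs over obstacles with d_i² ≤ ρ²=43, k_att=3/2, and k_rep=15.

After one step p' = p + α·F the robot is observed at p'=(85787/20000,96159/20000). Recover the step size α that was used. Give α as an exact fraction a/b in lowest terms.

F_att = 3/2·(g−p) = 3/2·(11,-4) = (16.5000,-6.0000)
o1: d²=40 ≤ ρ²=43; F_rep = 15·(2,-6)/40² = (0.0187,-0.0563)
o2: d²=25 ≤ ρ²=43; F_rep = 15·(-3,4)/25² = (-0.0720,0.0960)
o3: d²=89 > ρ²=43 → inactive
F = F_att + ΣF_rep = (16.4468,-5.9603)
Δp = p'−p = (3.2894,-1.1921); α = Δx/Fx = (65787/20000) / (65787/4000) = 1/5
check: Δy/Fy = (-23841/20000) / (-23841/4000) = 1/5 ✓

α = 1/5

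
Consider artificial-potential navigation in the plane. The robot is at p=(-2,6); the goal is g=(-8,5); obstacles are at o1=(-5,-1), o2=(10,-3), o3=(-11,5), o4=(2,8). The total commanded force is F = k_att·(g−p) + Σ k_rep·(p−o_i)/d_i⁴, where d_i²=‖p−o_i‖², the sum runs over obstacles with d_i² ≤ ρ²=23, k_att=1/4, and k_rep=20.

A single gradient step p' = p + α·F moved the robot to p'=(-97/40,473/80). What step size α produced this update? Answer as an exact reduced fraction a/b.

F_att = 1/4·(g−p) = 1/4·(-6,-1) = (-1.5000,-0.2500)
o1: d²=58 > ρ²=23 → inactive
o2: d²=225 > ρ²=23 → inactive
o3: d²=82 > ρ²=23 → inactive
o4: d²=20 ≤ ρ²=23; F_rep = 20·(-4,-2)/20² = (-0.2000,-0.1000)
F = F_att + ΣF_rep = (-1.7000,-0.3500)
Δp = p'−p = (-0.4250,-0.0875); α = Δx/Fx = (-17/40) / (-17/10) = 1/4
check: Δy/Fy = (-7/80) / (-7/20) = 1/4 ✓

α = 1/4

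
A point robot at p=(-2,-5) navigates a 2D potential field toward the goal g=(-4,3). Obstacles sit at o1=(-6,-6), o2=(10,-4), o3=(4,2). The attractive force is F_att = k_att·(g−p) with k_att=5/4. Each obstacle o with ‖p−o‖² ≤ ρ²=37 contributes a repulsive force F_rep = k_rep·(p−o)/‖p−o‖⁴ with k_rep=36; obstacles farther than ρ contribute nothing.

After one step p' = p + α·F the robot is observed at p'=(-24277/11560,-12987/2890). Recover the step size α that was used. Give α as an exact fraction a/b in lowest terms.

F_att = 5/4·(g−p) = 5/4·(-2,8) = (-2.5000,10.0000)
o1: d²=17 ≤ ρ²=37; F_rep = 36·(4,1)/17² = (0.4983,0.1246)
o2: d²=145 > ρ²=37 → inactive
o3: d²=85 > ρ²=37 → inactive
F = F_att + ΣF_rep = (-2.0017,10.1246)
Δp = p'−p = (-0.1001,0.5062); α = Δx/Fx = (-1157/11560) / (-1157/578) = 1/20
check: Δy/Fy = (1463/2890) / (2926/289) = 1/20 ✓

α = 1/20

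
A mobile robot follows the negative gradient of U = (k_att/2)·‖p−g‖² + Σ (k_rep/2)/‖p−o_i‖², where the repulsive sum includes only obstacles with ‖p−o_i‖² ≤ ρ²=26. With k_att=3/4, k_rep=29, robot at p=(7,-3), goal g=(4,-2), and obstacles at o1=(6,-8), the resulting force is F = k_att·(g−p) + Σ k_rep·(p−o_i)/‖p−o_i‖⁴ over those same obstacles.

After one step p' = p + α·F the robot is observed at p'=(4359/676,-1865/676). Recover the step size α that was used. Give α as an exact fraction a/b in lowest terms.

α = 1/4

F_att = 3/4·(g−p) = 3/4·(-3,1) = (-2.2500,0.7500)
o1: d²=26 ≤ ρ²=26; F_rep = 29·(1,5)/26² = (0.0429,0.2145)
F = F_att + ΣF_rep = (-2.2071,0.9645)
Δp = p'−p = (-0.5518,0.2411); α = Δx/Fx = (-373/676) / (-373/169) = 1/4
check: Δy/Fy = (163/676) / (163/169) = 1/4 ✓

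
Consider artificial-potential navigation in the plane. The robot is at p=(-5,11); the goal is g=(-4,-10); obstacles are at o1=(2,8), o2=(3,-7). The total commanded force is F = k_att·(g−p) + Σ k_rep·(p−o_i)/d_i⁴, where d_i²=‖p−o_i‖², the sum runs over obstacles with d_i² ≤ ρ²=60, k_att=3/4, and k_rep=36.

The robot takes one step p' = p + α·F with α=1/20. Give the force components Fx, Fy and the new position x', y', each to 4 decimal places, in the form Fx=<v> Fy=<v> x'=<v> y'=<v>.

F_att = 3/4·(g−p) = 3/4·(1,-21) = (0.7500,-15.7500)
o1: d²=58 ≤ ρ²=60; F_rep = 36·(-7,3)/58² = (-0.0749,0.0321)
o2: d²=388 > ρ²=60 → inactive
F = F_att + ΣF_rep = (0.6751,-15.7179)
p' = p + 1/20·F = (-4.9662,10.2141)

Fx=0.6751 Fy=-15.7179 x'=-4.9662 y'=10.2141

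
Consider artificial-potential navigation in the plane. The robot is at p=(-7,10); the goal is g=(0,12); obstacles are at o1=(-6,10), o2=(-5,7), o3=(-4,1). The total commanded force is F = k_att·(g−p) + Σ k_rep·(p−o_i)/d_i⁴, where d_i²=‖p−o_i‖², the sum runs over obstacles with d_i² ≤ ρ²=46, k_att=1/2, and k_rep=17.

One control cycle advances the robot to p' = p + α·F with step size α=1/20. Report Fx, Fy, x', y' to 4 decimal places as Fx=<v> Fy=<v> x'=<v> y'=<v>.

Fx=-13.7012 Fy=1.3018 x'=-7.6851 y'=10.0651

F_att = 1/2·(g−p) = 1/2·(7,2) = (3.5000,1.0000)
o1: d²=1 ≤ ρ²=46; F_rep = 17·(-1,0)/1² = (-17.0000,0.0000)
o2: d²=13 ≤ ρ²=46; F_rep = 17·(-2,3)/13² = (-0.2012,0.3018)
o3: d²=90 > ρ²=46 → inactive
F = F_att + ΣF_rep = (-13.7012,1.3018)
p' = p + 1/20·F = (-7.6851,10.0651)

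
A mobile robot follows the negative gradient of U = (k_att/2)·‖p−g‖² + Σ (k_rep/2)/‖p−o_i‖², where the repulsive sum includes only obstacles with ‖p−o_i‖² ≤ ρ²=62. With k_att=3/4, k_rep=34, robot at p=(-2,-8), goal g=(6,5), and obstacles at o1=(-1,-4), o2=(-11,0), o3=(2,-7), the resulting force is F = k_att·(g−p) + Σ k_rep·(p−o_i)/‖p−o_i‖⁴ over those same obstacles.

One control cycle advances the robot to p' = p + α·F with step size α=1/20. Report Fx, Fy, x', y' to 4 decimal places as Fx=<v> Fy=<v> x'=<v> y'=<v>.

F_att = 3/4·(g−p) = 3/4·(8,13) = (6.0000,9.7500)
o1: d²=17 ≤ ρ²=62; F_rep = 34·(-1,-4)/17² = (-0.1176,-0.4706)
o2: d²=145 > ρ²=62 → inactive
o3: d²=17 ≤ ρ²=62; F_rep = 34·(-4,-1)/17² = (-0.4706,-0.1176)
F = F_att + ΣF_rep = (5.4118,9.1618)
p' = p + 1/20·F = (-1.7294,-7.5419)

Fx=5.4118 Fy=9.1618 x'=-1.7294 y'=-7.5419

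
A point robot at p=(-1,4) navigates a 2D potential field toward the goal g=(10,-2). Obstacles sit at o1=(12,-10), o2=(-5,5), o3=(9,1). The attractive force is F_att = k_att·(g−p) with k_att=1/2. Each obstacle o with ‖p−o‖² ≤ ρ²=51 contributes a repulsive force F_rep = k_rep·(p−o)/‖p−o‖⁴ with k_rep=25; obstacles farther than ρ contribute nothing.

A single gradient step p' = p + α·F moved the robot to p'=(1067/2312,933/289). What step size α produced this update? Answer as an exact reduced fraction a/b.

F_att = 1/2·(g−p) = 1/2·(11,-6) = (5.5000,-3.0000)
o1: d²=365 > ρ²=51 → inactive
o2: d²=17 ≤ ρ²=51; F_rep = 25·(4,-1)/17² = (0.3460,-0.0865)
o3: d²=109 > ρ²=51 → inactive
F = F_att + ΣF_rep = (5.8460,-3.0865)
Δp = p'−p = (1.4615,-0.7716); α = Δx/Fx = (3379/2312) / (3379/578) = 1/4
check: Δy/Fy = (-223/289) / (-892/289) = 1/4 ✓

α = 1/4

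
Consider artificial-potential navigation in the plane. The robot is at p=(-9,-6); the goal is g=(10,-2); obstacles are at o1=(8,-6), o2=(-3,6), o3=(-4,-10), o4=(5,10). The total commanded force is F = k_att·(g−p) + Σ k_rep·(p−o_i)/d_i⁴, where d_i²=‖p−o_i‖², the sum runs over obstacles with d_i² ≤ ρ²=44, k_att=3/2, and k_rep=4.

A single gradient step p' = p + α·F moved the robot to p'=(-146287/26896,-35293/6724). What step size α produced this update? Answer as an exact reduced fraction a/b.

F_att = 3/2·(g−p) = 3/2·(19,4) = (28.5000,6.0000)
o1: d²=289 > ρ²=44 → inactive
o2: d²=180 > ρ²=44 → inactive
o3: d²=41 ≤ ρ²=44; F_rep = 4·(-5,4)/41² = (-0.0119,0.0095)
o4: d²=452 > ρ²=44 → inactive
F = F_att + ΣF_rep = (28.4881,6.0095)
Δp = p'−p = (3.5610,0.7512); α = Δx/Fx = (95777/26896) / (95777/3362) = 1/8
check: Δy/Fy = (5051/6724) / (10102/1681) = 1/8 ✓

α = 1/8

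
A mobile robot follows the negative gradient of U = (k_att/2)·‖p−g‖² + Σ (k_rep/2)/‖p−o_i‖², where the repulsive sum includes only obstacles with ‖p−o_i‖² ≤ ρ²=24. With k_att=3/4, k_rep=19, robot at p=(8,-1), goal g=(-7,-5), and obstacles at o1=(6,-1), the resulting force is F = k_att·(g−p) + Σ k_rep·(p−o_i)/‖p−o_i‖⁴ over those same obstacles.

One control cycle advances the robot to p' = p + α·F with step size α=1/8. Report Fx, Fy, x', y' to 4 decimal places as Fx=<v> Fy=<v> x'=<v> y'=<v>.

Fx=-8.8750 Fy=-3.0000 x'=6.8906 y'=-1.3750

F_att = 3/4·(g−p) = 3/4·(-15,-4) = (-11.2500,-3.0000)
o1: d²=4 ≤ ρ²=24; F_rep = 19·(2,0)/4² = (2.3750,0.0000)
F = F_att + ΣF_rep = (-8.8750,-3.0000)
p' = p + 1/8·F = (6.8906,-1.3750)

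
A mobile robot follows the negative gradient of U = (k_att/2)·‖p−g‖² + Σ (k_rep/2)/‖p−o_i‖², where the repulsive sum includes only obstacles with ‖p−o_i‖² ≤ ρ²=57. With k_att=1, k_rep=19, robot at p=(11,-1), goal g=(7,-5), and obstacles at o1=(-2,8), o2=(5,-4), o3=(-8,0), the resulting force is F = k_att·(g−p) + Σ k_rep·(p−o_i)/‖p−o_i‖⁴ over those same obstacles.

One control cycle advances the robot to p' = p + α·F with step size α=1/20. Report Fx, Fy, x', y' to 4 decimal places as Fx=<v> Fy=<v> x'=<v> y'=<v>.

F_att = 1·(g−p) = 1·(-4,-4) = (-4.0000,-4.0000)
o1: d²=250 > ρ²=57 → inactive
o2: d²=45 ≤ ρ²=57; F_rep = 19·(6,3)/45² = (0.0563,0.0281)
o3: d²=362 > ρ²=57 → inactive
F = F_att + ΣF_rep = (-3.9437,-3.9719)
p' = p + 1/20·F = (10.8028,-1.1986)

Fx=-3.9437 Fy=-3.9719 x'=10.8028 y'=-1.1986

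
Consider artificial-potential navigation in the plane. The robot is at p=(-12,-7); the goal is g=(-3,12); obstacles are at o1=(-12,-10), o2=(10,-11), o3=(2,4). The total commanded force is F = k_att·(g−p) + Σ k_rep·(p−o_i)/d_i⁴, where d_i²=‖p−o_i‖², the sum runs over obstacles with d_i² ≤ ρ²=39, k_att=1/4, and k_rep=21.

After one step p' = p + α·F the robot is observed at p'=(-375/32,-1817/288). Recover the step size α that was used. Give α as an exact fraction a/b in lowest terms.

F_att = 1/4·(g−p) = 1/4·(9,19) = (2.2500,4.7500)
o1: d²=9 ≤ ρ²=39; F_rep = 21·(0,3)/9² = (0.0000,0.7778)
o2: d²=500 > ρ²=39 → inactive
o3: d²=317 > ρ²=39 → inactive
F = F_att + ΣF_rep = (2.2500,5.5278)
Δp = p'−p = (0.2812,0.6910); α = Δx/Fx = (9/32) / (9/4) = 1/8
check: Δy/Fy = (199/288) / (199/36) = 1/8 ✓

α = 1/8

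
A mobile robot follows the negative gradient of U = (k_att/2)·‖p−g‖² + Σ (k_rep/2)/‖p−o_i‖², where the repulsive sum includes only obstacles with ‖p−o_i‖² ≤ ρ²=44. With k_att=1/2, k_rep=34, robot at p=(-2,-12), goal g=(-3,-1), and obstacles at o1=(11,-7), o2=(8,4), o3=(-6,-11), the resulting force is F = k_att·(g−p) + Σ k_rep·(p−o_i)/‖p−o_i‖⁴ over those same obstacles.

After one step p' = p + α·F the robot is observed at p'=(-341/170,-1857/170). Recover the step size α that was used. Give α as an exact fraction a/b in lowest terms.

α = 1/5

F_att = 1/2·(g−p) = 1/2·(-1,11) = (-0.5000,5.5000)
o1: d²=194 > ρ²=44 → inactive
o2: d²=356 > ρ²=44 → inactive
o3: d²=17 ≤ ρ²=44; F_rep = 34·(4,-1)/17² = (0.4706,-0.1176)
F = F_att + ΣF_rep = (-0.0294,5.3824)
Δp = p'−p = (-0.0059,1.0765); α = Δx/Fx = (-1/170) / (-1/34) = 1/5
check: Δy/Fy = (183/170) / (183/34) = 1/5 ✓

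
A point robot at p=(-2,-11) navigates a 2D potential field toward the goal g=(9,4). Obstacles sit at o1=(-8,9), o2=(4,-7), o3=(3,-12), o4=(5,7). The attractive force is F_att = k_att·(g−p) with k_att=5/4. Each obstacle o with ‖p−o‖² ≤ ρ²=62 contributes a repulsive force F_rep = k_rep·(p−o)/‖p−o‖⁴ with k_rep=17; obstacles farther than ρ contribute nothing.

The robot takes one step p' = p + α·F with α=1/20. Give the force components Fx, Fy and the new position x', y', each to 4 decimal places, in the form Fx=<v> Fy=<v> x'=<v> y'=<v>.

Fx=13.5865 Fy=18.7500 x'=-1.3207 y'=-10.0625

F_att = 5/4·(g−p) = 5/4·(11,15) = (13.7500,18.7500)
o1: d²=436 > ρ²=62 → inactive
o2: d²=52 ≤ ρ²=62; F_rep = 17·(-6,-4)/52² = (-0.0377,-0.0251)
o3: d²=26 ≤ ρ²=62; F_rep = 17·(-5,1)/26² = (-0.1257,0.0251)
o4: d²=373 > ρ²=62 → inactive
F = F_att + ΣF_rep = (13.5865,18.7500)
p' = p + 1/20·F = (-1.3207,-10.0625)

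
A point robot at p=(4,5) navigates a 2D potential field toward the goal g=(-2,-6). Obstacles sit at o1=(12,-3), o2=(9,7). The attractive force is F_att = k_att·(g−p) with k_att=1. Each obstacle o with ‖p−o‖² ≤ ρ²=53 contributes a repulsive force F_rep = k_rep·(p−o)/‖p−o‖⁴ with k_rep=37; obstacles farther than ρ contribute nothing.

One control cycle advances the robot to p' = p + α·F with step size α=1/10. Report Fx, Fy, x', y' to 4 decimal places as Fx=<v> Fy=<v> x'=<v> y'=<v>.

Fx=-6.2200 Fy=-11.0880 x'=3.3780 y'=3.8912

F_att = 1·(g−p) = 1·(-6,-11) = (-6.0000,-11.0000)
o1: d²=128 > ρ²=53 → inactive
o2: d²=29 ≤ ρ²=53; F_rep = 37·(-5,-2)/29² = (-0.2200,-0.0880)
F = F_att + ΣF_rep = (-6.2200,-11.0880)
p' = p + 1/10·F = (3.3780,3.8912)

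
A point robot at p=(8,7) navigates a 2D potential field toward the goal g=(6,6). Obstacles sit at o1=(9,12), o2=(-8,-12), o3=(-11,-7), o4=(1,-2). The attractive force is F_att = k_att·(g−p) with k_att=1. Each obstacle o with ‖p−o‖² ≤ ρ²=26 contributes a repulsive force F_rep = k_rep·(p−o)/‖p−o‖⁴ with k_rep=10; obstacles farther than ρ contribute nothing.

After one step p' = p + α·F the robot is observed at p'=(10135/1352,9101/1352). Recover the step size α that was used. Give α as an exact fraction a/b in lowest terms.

F_att = 1·(g−p) = 1·(-2,-1) = (-2.0000,-1.0000)
o1: d²=26 ≤ ρ²=26; F_rep = 10·(-1,-5)/26² = (-0.0148,-0.0740)
o2: d²=617 > ρ²=26 → inactive
o3: d²=557 > ρ²=26 → inactive
o4: d²=130 > ρ²=26 → inactive
F = F_att + ΣF_rep = (-2.0148,-1.0740)
Δp = p'−p = (-0.5037,-0.2685); α = Δx/Fx = (-681/1352) / (-681/338) = 1/4
check: Δy/Fy = (-363/1352) / (-363/338) = 1/4 ✓

α = 1/4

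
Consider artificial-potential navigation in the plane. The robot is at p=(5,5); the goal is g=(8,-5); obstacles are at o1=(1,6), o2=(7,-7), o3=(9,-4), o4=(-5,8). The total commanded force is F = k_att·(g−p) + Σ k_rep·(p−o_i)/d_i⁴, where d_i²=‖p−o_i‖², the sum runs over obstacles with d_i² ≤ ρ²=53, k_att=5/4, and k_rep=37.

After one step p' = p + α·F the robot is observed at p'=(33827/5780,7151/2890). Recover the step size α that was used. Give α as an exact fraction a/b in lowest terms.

α = 1/5

F_att = 5/4·(g−p) = 5/4·(3,-10) = (3.7500,-12.5000)
o1: d²=17 ≤ ρ²=53; F_rep = 37·(4,-1)/17² = (0.5121,-0.1280)
o2: d²=148 > ρ²=53 → inactive
o3: d²=97 > ρ²=53 → inactive
o4: d²=109 > ρ²=53 → inactive
F = F_att + ΣF_rep = (4.2621,-12.6280)
Δp = p'−p = (0.8524,-2.5256); α = Δx/Fx = (4927/5780) / (4927/1156) = 1/5
check: Δy/Fy = (-7299/2890) / (-7299/578) = 1/5 ✓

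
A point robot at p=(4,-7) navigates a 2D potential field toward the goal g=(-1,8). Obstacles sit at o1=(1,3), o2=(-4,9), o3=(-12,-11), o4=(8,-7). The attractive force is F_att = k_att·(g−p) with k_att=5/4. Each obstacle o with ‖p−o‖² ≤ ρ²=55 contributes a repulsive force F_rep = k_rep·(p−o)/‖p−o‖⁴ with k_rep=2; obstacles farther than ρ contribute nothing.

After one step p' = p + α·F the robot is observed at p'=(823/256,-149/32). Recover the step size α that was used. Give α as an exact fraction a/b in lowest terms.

α = 1/8

F_att = 5/4·(g−p) = 5/4·(-5,15) = (-6.2500,18.7500)
o1: d²=109 > ρ²=55 → inactive
o2: d²=320 > ρ²=55 → inactive
o3: d²=272 > ρ²=55 → inactive
o4: d²=16 ≤ ρ²=55; F_rep = 2·(-4,0)/16² = (-0.0312,0.0000)
F = F_att + ΣF_rep = (-6.2812,18.7500)
Δp = p'−p = (-0.7852,2.3438); α = Δx/Fx = (-201/256) / (-201/32) = 1/8
check: Δy/Fy = (75/32) / (75/4) = 1/8 ✓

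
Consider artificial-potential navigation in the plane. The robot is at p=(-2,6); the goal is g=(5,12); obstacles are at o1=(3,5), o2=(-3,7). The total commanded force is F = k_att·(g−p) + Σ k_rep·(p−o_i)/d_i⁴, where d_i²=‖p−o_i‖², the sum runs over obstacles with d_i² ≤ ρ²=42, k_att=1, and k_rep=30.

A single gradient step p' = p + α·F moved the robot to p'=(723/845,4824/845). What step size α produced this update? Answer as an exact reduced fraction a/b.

α = 1/5

F_att = 1·(g−p) = 1·(7,6) = (7.0000,6.0000)
o1: d²=26 ≤ ρ²=42; F_rep = 30·(-5,1)/26² = (-0.2219,0.0444)
o2: d²=2 ≤ ρ²=42; F_rep = 30·(1,-1)/2² = (7.5000,-7.5000)
F = F_att + ΣF_rep = (14.2781,-1.4556)
Δp = p'−p = (2.8556,-0.2911); α = Δx/Fx = (2413/845) / (2413/169) = 1/5
check: Δy/Fy = (-246/845) / (-246/169) = 1/5 ✓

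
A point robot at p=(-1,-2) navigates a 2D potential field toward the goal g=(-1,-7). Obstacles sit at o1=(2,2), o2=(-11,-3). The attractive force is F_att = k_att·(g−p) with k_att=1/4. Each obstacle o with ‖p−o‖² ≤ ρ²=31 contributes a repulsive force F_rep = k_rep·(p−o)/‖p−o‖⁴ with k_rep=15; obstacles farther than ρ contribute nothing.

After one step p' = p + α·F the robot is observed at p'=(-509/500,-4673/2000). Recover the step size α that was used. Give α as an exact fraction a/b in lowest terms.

α = 1/4

F_att = 1/4·(g−p) = 1/4·(0,-5) = (0.0000,-1.2500)
o1: d²=25 ≤ ρ²=31; F_rep = 15·(-3,-4)/25² = (-0.0720,-0.0960)
o2: d²=101 > ρ²=31 → inactive
F = F_att + ΣF_rep = (-0.0720,-1.3460)
Δp = p'−p = (-0.0180,-0.3365); α = Δx/Fx = (-9/500) / (-9/125) = 1/4
check: Δy/Fy = (-673/2000) / (-673/500) = 1/4 ✓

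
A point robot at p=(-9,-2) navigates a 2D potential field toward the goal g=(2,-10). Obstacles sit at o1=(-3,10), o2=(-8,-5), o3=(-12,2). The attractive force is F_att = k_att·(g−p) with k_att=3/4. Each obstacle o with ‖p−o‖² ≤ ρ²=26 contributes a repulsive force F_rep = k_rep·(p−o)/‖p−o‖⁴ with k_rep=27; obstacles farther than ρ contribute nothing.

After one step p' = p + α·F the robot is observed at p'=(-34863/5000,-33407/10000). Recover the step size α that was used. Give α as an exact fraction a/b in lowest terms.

F_att = 3/4·(g−p) = 3/4·(11,-8) = (8.2500,-6.0000)
o1: d²=180 > ρ²=26 → inactive
o2: d²=10 ≤ ρ²=26; F_rep = 27·(-1,3)/10² = (-0.2700,0.8100)
o3: d²=25 ≤ ρ²=26; F_rep = 27·(3,-4)/25² = (0.1296,-0.1728)
F = F_att + ΣF_rep = (8.1096,-5.3628)
Δp = p'−p = (2.0274,-1.3407); α = Δx/Fx = (10137/5000) / (10137/1250) = 1/4
check: Δy/Fy = (-13407/10000) / (-13407/2500) = 1/4 ✓

α = 1/4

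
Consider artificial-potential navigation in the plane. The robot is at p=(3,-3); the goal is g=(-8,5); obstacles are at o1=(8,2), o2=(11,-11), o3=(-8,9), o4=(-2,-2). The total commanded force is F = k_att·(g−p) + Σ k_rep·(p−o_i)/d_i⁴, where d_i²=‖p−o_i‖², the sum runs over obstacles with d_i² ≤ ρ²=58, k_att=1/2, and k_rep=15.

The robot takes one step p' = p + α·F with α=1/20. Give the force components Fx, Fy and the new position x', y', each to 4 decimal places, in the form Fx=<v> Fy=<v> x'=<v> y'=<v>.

F_att = 1/2·(g−p) = 1/2·(-11,8) = (-5.5000,4.0000)
o1: d²=50 ≤ ρ²=58; F_rep = 15·(-5,-5)/50² = (-0.0300,-0.0300)
o2: d²=128 > ρ²=58 → inactive
o3: d²=265 > ρ²=58 → inactive
o4: d²=26 ≤ ρ²=58; F_rep = 15·(5,-1)/26² = (0.1109,-0.0222)
F = F_att + ΣF_rep = (-5.4191,3.9478)
p' = p + 1/20·F = (2.7290,-2.8026)

Fx=-5.4191 Fy=3.9478 x'=2.7290 y'=-2.8026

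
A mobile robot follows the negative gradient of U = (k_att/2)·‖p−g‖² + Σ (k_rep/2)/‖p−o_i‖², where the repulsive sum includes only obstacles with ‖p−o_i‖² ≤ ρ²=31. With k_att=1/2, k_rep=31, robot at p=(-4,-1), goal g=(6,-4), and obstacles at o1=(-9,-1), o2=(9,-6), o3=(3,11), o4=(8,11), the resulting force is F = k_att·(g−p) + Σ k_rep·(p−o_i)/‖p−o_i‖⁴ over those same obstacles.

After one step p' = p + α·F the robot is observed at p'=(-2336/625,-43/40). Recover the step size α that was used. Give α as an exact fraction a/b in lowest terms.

F_att = 1/2·(g−p) = 1/2·(10,-3) = (5.0000,-1.5000)
o1: d²=25 ≤ ρ²=31; F_rep = 31·(5,0)/25² = (0.2480,0.0000)
o2: d²=194 > ρ²=31 → inactive
o3: d²=193 > ρ²=31 → inactive
o4: d²=288 > ρ²=31 → inactive
F = F_att + ΣF_rep = (5.2480,-1.5000)
Δp = p'−p = (0.2624,-0.0750); α = Δx/Fx = (164/625) / (656/125) = 1/20
check: Δy/Fy = (-3/40) / (-3/2) = 1/20 ✓

α = 1/20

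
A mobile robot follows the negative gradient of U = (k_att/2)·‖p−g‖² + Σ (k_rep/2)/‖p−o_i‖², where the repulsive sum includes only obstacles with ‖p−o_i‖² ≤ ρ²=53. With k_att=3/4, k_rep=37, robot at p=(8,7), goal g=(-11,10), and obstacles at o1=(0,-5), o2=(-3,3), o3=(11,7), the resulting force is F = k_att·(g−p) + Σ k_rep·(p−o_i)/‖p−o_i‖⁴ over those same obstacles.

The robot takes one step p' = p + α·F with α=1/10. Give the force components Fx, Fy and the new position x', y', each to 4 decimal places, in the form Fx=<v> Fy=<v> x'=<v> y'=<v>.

Fx=-15.6204 Fy=2.2500 x'=6.4380 y'=7.2250

F_att = 3/4·(g−p) = 3/4·(-19,3) = (-14.2500,2.2500)
o1: d²=208 > ρ²=53 → inactive
o2: d²=137 > ρ²=53 → inactive
o3: d²=9 ≤ ρ²=53; F_rep = 37·(-3,0)/9² = (-1.3704,0.0000)
F = F_att + ΣF_rep = (-15.6204,2.2500)
p' = p + 1/10·F = (6.4380,7.2250)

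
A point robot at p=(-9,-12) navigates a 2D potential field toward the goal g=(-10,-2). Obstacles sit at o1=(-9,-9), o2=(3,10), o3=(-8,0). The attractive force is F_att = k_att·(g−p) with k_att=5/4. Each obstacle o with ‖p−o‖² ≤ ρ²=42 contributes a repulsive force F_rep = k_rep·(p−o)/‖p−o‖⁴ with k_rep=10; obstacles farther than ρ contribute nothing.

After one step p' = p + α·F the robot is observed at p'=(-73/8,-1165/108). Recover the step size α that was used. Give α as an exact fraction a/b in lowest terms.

F_att = 5/4·(g−p) = 5/4·(-1,10) = (-1.2500,12.5000)
o1: d²=9 ≤ ρ²=42; F_rep = 10·(0,-3)/9² = (0.0000,-0.3704)
o2: d²=628 > ρ²=42 → inactive
o3: d²=145 > ρ²=42 → inactive
F = F_att + ΣF_rep = (-1.2500,12.1296)
Δp = p'−p = (-0.1250,1.2130); α = Δx/Fx = (-1/8) / (-5/4) = 1/10
check: Δy/Fy = (131/108) / (655/54) = 1/10 ✓

α = 1/10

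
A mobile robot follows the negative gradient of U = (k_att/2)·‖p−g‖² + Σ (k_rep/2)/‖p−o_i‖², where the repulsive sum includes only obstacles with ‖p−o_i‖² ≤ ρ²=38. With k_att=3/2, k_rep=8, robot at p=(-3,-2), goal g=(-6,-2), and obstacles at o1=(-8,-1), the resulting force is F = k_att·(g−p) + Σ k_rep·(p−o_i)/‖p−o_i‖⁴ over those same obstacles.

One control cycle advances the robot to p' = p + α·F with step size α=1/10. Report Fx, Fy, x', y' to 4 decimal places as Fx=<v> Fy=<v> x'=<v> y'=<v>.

F_att = 3/2·(g−p) = 3/2·(-3,0) = (-4.5000,0.0000)
o1: d²=26 ≤ ρ²=38; F_rep = 8·(5,-1)/26² = (0.0592,-0.0118)
F = F_att + ΣF_rep = (-4.4408,-0.0118)
p' = p + 1/10·F = (-3.4441,-2.0012)

Fx=-4.4408 Fy=-0.0118 x'=-3.4441 y'=-2.0012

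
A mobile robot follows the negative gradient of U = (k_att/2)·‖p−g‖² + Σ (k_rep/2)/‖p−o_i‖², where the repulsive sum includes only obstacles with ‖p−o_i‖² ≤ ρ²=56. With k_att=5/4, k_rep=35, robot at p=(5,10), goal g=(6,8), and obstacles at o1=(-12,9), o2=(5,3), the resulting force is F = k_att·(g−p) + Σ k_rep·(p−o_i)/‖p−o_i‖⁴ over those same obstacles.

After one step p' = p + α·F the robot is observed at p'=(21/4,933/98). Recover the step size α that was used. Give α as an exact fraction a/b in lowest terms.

α = 1/5

F_att = 5/4·(g−p) = 5/4·(1,-2) = (1.2500,-2.5000)
o1: d²=290 > ρ²=56 → inactive
o2: d²=49 ≤ ρ²=56; F_rep = 35·(0,7)/49² = (0.0000,0.1020)
F = F_att + ΣF_rep = (1.2500,-2.3980)
Δp = p'−p = (0.2500,-0.4796); α = Δx/Fx = (1/4) / (5/4) = 1/5
check: Δy/Fy = (-47/98) / (-235/98) = 1/5 ✓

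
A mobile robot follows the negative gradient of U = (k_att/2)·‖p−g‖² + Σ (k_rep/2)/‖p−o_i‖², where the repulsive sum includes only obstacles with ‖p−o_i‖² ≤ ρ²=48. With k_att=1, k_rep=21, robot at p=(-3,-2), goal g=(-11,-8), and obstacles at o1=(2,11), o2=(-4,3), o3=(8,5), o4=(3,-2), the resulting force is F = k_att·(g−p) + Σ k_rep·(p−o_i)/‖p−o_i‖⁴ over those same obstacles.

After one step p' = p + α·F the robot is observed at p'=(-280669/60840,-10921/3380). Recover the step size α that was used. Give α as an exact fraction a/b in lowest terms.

F_att = 1·(g−p) = 1·(-8,-6) = (-8.0000,-6.0000)
o1: d²=194 > ρ²=48 → inactive
o2: d²=26 ≤ ρ²=48; F_rep = 21·(1,-5)/26² = (0.0311,-0.1553)
o3: d²=170 > ρ²=48 → inactive
o4: d²=36 ≤ ρ²=48; F_rep = 21·(-6,0)/36² = (-0.0972,0.0000)
F = F_att + ΣF_rep = (-8.0662,-6.1553)
Δp = p'−p = (-1.6132,-1.2311); α = Δx/Fx = (-98149/60840) / (-98149/12168) = 1/5
check: Δy/Fy = (-4161/3380) / (-4161/676) = 1/5 ✓

α = 1/5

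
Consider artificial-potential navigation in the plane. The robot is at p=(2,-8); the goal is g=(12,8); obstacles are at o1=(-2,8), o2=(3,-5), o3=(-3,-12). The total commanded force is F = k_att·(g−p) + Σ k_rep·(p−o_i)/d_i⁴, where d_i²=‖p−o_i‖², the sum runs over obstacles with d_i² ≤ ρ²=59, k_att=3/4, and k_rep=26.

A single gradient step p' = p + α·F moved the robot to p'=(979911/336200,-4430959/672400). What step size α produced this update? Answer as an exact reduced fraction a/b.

α = 1/8

F_att = 3/4·(g−p) = 3/4·(10,16) = (7.5000,12.0000)
o1: d²=272 > ρ²=59 → inactive
o2: d²=10 ≤ ρ²=59; F_rep = 26·(-1,-3)/10² = (-0.2600,-0.7800)
o3: d²=41 ≤ ρ²=59; F_rep = 26·(5,4)/41² = (0.0773,0.0619)
F = F_att + ΣF_rep = (7.3173,11.2819)
Δp = p'−p = (0.9147,1.4102); α = Δx/Fx = (307511/336200) / (307511/42025) = 1/8
check: Δy/Fy = (948241/672400) / (948241/84050) = 1/8 ✓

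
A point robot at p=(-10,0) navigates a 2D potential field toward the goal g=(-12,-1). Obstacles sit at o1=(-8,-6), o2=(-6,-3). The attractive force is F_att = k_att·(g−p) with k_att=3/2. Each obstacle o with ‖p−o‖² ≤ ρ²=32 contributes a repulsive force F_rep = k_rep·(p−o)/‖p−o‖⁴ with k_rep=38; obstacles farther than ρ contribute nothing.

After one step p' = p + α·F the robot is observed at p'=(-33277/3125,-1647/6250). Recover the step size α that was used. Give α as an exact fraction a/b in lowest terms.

F_att = 3/2·(g−p) = 3/2·(-2,-1) = (-3.0000,-1.5000)
o1: d²=40 > ρ²=32 → inactive
o2: d²=25 ≤ ρ²=32; F_rep = 38·(-4,3)/25² = (-0.2432,0.1824)
F = F_att + ΣF_rep = (-3.2432,-1.3176)
Δp = p'−p = (-0.6486,-0.2635); α = Δx/Fx = (-2027/3125) / (-2027/625) = 1/5
check: Δy/Fy = (-1647/6250) / (-1647/1250) = 1/5 ✓

α = 1/5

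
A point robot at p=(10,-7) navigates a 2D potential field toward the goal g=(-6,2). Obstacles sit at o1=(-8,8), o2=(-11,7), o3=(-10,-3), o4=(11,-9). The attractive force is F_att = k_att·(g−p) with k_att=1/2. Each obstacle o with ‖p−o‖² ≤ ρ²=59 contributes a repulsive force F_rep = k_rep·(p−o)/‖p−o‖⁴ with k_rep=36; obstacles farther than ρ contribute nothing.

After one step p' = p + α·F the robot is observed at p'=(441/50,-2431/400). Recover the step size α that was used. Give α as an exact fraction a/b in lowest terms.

α = 1/8

F_att = 1/2·(g−p) = 1/2·(-16,9) = (-8.0000,4.5000)
o1: d²=549 > ρ²=59 → inactive
o2: d²=637 > ρ²=59 → inactive
o3: d²=416 > ρ²=59 → inactive
o4: d²=5 ≤ ρ²=59; F_rep = 36·(-1,2)/5² = (-1.4400,2.8800)
F = F_att + ΣF_rep = (-9.4400,7.3800)
Δp = p'−p = (-1.1800,0.9225); α = Δx/Fx = (-59/50) / (-236/25) = 1/8
check: Δy/Fy = (369/400) / (369/50) = 1/8 ✓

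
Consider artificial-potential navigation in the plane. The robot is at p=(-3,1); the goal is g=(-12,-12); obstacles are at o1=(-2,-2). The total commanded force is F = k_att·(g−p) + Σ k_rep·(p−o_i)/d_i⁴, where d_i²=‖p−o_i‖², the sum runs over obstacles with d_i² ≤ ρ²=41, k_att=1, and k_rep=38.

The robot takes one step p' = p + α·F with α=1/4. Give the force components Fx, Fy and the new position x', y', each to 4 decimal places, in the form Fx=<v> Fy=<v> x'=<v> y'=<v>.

Fx=-9.3800 Fy=-11.8600 x'=-5.3450 y'=-1.9650

F_att = 1·(g−p) = 1·(-9,-13) = (-9.0000,-13.0000)
o1: d²=10 ≤ ρ²=41; F_rep = 38·(-1,3)/10² = (-0.3800,1.1400)
F = F_att + ΣF_rep = (-9.3800,-11.8600)
p' = p + 1/4·F = (-5.3450,-1.9650)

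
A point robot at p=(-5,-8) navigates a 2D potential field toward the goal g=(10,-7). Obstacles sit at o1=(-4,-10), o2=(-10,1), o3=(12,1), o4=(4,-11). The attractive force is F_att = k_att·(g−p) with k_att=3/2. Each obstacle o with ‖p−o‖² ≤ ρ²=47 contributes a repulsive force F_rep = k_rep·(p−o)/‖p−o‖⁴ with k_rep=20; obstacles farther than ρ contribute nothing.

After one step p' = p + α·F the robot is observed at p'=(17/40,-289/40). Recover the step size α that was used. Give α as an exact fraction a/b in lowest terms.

F_att = 3/2·(g−p) = 3/2·(15,1) = (22.5000,1.5000)
o1: d²=5 ≤ ρ²=47; F_rep = 20·(-1,2)/5² = (-0.8000,1.6000)
o2: d²=106 > ρ²=47 → inactive
o3: d²=370 > ρ²=47 → inactive
o4: d²=90 > ρ²=47 → inactive
F = F_att + ΣF_rep = (21.7000,3.1000)
Δp = p'−p = (5.4250,0.7750); α = Δx/Fx = (217/40) / (217/10) = 1/4
check: Δy/Fy = (31/40) / (31/10) = 1/4 ✓

α = 1/4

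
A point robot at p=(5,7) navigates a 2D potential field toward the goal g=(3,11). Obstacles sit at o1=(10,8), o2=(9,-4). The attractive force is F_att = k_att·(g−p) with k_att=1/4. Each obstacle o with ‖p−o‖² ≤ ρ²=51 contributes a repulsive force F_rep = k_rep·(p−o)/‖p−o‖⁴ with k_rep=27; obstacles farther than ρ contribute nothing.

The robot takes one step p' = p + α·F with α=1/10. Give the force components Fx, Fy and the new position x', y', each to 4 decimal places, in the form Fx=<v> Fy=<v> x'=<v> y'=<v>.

Fx=-0.6997 Fy=0.9601 x'=4.9300 y'=7.0960

F_att = 1/4·(g−p) = 1/4·(-2,4) = (-0.5000,1.0000)
o1: d²=26 ≤ ρ²=51; F_rep = 27·(-5,-1)/26² = (-0.1997,-0.0399)
o2: d²=137 > ρ²=51 → inactive
F = F_att + ΣF_rep = (-0.6997,0.9601)
p' = p + 1/10·F = (4.9300,7.0960)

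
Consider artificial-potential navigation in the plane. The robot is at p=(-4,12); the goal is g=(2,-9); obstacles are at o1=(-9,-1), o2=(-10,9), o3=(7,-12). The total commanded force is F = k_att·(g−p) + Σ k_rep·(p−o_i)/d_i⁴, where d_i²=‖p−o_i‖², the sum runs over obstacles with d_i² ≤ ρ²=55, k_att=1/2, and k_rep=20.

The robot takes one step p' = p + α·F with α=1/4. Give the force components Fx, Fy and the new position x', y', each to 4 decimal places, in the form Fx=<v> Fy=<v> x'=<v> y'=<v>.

Fx=3.0593 Fy=-10.4704 x'=-3.2352 y'=9.3824

F_att = 1/2·(g−p) = 1/2·(6,-21) = (3.0000,-10.5000)
o1: d²=194 > ρ²=55 → inactive
o2: d²=45 ≤ ρ²=55; F_rep = 20·(6,3)/45² = (0.0593,0.0296)
o3: d²=697 > ρ²=55 → inactive
F = F_att + ΣF_rep = (3.0593,-10.4704)
p' = p + 1/4·F = (-3.2352,9.3824)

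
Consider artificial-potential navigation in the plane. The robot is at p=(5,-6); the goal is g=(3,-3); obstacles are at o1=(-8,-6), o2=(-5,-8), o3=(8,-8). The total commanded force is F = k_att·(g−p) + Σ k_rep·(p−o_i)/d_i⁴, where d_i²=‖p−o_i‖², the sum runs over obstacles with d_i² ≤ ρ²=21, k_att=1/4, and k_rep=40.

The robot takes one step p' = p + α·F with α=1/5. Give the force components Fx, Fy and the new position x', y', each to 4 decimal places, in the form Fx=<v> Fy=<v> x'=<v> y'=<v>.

Fx=-1.2101 Fy=1.2234 x'=4.7580 y'=-5.7553

F_att = 1/4·(g−p) = 1/4·(-2,3) = (-0.5000,0.7500)
o1: d²=169 > ρ²=21 → inactive
o2: d²=104 > ρ²=21 → inactive
o3: d²=13 ≤ ρ²=21; F_rep = 40·(-3,2)/13² = (-0.7101,0.4734)
F = F_att + ΣF_rep = (-1.2101,1.2234)
p' = p + 1/5·F = (4.7580,-5.7553)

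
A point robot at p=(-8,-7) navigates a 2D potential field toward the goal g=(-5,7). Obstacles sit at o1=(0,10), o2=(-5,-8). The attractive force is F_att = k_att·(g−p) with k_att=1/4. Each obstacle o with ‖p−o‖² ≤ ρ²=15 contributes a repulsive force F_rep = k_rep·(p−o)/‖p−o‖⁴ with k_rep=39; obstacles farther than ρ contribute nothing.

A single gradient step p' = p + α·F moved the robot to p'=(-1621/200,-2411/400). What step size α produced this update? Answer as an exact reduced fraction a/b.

F_att = 1/4·(g−p) = 1/4·(3,14) = (0.7500,3.5000)
o1: d²=353 > ρ²=15 → inactive
o2: d²=10 ≤ ρ²=15; F_rep = 39·(-3,1)/10² = (-1.1700,0.3900)
F = F_att + ΣF_rep = (-0.4200,3.8900)
Δp = p'−p = (-0.1050,0.9725); α = Δx/Fx = (-21/200) / (-21/50) = 1/4
check: Δy/Fy = (389/400) / (389/100) = 1/4 ✓

α = 1/4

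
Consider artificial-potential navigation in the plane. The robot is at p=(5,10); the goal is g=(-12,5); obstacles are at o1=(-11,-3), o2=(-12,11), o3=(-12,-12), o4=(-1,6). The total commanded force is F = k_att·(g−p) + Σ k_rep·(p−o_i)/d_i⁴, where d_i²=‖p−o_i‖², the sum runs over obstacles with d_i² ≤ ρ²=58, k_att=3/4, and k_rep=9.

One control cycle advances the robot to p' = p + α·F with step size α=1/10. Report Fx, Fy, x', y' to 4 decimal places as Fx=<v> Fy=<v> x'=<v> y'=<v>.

F_att = 3/4·(g−p) = 3/4·(-17,-5) = (-12.7500,-3.7500)
o1: d²=425 > ρ²=58 → inactive
o2: d²=290 > ρ²=58 → inactive
o3: d²=773 > ρ²=58 → inactive
o4: d²=52 ≤ ρ²=58; F_rep = 9·(6,4)/52² = (0.0200,0.0133)
F = F_att + ΣF_rep = (-12.7300,-3.7367)
p' = p + 1/10·F = (3.7270,9.6263)

Fx=-12.7300 Fy=-3.7367 x'=3.7270 y'=9.6263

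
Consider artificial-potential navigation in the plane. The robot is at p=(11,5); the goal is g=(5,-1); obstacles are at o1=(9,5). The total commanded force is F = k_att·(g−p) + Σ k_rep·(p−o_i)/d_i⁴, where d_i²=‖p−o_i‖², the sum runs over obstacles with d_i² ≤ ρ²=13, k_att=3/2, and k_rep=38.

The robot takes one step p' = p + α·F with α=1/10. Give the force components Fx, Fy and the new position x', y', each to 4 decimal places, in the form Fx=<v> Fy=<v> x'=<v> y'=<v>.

Fx=-4.2500 Fy=-9.0000 x'=10.5750 y'=4.1000

F_att = 3/2·(g−p) = 3/2·(-6,-6) = (-9.0000,-9.0000)
o1: d²=4 ≤ ρ²=13; F_rep = 38·(2,0)/4² = (4.7500,0.0000)
F = F_att + ΣF_rep = (-4.2500,-9.0000)
p' = p + 1/10·F = (10.5750,4.1000)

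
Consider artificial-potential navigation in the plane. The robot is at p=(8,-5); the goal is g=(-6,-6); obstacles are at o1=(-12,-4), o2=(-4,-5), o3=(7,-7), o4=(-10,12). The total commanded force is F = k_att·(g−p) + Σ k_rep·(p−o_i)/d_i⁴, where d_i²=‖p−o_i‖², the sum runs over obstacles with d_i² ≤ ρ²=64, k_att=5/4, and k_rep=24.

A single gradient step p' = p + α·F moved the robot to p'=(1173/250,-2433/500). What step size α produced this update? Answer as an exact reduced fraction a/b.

α = 1/5

F_att = 5/4·(g−p) = 5/4·(-14,-1) = (-17.5000,-1.2500)
o1: d²=401 > ρ²=64 → inactive
o2: d²=144 > ρ²=64 → inactive
o3: d²=5 ≤ ρ²=64; F_rep = 24·(1,2)/5² = (0.9600,1.9200)
o4: d²=613 > ρ²=64 → inactive
F = F_att + ΣF_rep = (-16.5400,0.6700)
Δp = p'−p = (-3.3080,0.1340); α = Δx/Fx = (-827/250) / (-827/50) = 1/5
check: Δy/Fy = (67/500) / (67/100) = 1/5 ✓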